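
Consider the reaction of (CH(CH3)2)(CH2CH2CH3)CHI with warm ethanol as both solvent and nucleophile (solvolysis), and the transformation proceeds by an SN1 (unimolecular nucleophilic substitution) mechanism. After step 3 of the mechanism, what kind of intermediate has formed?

Step 1: Ionisation: the C–I σ-bond cleaves heterolytically; both bonding electrons depart with I⁻, leaving a secondary carbocation at the α-carbon.
Step 2: A hydride (H with its bonding pair) migrates from the adjacent isopropyl carbon to the cationic centre — a 1,2-hydride shift — upgrading the secondary cation to a tertiary one.
Step 3: Nucleophilic capture: the oxygen of CH3CH2OH bonds to the cationic carbon, producing an oxonium-ion intermediate.
After step 3 the species present is an oxonium ion.

oxonium ion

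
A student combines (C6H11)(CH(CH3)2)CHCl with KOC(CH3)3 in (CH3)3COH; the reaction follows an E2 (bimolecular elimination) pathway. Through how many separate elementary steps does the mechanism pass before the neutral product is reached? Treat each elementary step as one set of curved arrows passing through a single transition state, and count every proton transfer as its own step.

Step 1: Concerted anti-periplanar elimination: (CH3)3CO⁻ abstracts a β-H while Cl⁻ leaves, and the C–H electrons become the new C=C π bond — all in a single transition state.
Total: 1 elementary step.

1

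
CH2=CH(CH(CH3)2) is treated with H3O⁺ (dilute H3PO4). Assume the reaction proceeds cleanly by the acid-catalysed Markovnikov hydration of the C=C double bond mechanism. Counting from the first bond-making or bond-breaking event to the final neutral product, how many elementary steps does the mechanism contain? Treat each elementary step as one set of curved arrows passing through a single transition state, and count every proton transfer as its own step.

4

Step 1: Electrophilic addition begins with the π(C=C) electrons forming a bond to the proton of H3O⁺. Following Markovnikov's rule, the resulting cation is secondary. H2O is released.
Step 2: A 1,2-hydride shift from the adjacent isopropyl carbon moves the positive charge from the secondary centre to an adjacent carbon, generating a more stable tertiary carbocation.
Step 3: Water acts as the nucleophile: an oxygen lone pair bonds to the cationic carbon, giving an oxonium-ion intermediate.
Step 4: Deprotonation of the oxonium ion by a water molecule delivers the neutral alcohol and regenerates the acid catalyst.
Total: 4 elementary steps.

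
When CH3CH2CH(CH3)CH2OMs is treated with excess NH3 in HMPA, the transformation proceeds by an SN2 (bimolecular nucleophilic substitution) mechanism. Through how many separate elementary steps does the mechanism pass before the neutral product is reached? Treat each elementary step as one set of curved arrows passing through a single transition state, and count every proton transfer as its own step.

2

Step 1: A lone pair on the N of NH3 attacks the α-carbon from the back side while the C–O bond breaks; both bonding electrons leave with MsO⁻. The product of this concerted step is an alkylammonium ion.
Step 2: A second equivalent of NH3 removes a proton from the N, giving the neutral product.
Total: 2 elementary steps.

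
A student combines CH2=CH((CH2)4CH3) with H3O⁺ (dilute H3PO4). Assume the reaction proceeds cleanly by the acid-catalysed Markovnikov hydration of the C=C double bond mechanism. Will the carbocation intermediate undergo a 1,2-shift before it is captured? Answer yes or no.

no

The first-formed carbocation is secondary.
No single 1,2-shift to an adjacent carbon would produce a more-substituted cation than the one already present, so no rearrangement occurs.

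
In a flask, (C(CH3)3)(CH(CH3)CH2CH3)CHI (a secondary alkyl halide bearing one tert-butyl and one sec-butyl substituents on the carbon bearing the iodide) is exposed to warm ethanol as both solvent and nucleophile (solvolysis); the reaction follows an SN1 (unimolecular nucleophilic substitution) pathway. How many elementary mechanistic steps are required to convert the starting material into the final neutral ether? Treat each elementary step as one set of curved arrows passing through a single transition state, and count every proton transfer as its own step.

Step 1: Unassisted departure of I⁻ (taking the C–I bonding pair) generates a secondary carbocation.
Step 2: Carbocation rearrangement: a 1,2-hydride shift from the adjacent sec-butyl carbon converts the initially-formed secondary cation into the more stable tertiary cation.
Step 3: CH3CH2OH donates an oxygen lone pair into the empty p orbital of the cation, giving a protonated ether (an oxonium ion).
Step 4: Deprotonation of the oxonium oxygen by solvent ethanol yields the neutral ether.
Total: 4 elementary steps.

4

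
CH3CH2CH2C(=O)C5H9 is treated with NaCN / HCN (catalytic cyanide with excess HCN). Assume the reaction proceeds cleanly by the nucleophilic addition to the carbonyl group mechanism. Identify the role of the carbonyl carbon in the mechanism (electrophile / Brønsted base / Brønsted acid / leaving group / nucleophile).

electrophile

Step 1: CN⁻ attacks the sp² carbonyl carbon; the C=O π bond breaks and the electrons end up as a lone pair on the alkoxide oxygen of the tetrahedral intermediate.
The carbonyl carbon accepts an electron pair into an empty or π* orbital — it is the electrophile.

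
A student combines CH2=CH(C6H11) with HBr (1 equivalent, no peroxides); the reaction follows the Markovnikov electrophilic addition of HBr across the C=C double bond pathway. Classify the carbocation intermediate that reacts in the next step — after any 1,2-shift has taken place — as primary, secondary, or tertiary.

Step 1: The π electrons of the C=C bond attack a proton of HBr; Markovnikov addition places the new C–H on the less-substituted alkene carbon, so the positive charge ends up on the more-substituted carbon — a secondary carbocation. The H–Br bond breaks heterolytically, releasing Br⁻.
Step 2: A 1,2-hydride shift from the adjacent cyclohexyl carbon moves the positive charge from the secondary centre to an adjacent carbon, generating a more stable tertiary carbocation.
The cation rearranges from secondary to tertiary via a 1,2-hydride shift from the adjacent cyclohexyl carbon; the tertiary cation is what reacts next.

tertiary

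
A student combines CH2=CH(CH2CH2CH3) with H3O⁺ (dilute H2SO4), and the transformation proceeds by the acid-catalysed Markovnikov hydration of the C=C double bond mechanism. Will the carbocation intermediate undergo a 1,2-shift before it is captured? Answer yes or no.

no

The first-formed carbocation is secondary.
No single 1,2-shift to an adjacent carbon would produce a more-substituted cation than the one already present, so no rearrangement occurs.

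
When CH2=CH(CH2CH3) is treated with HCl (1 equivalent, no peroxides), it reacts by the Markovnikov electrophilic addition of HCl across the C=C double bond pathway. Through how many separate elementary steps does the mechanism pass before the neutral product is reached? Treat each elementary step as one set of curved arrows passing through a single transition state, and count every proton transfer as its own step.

2

Step 1: The π electrons of the C=C bond attack a proton of HCl; Markovnikov addition places the new C–H on the less-substituted alkene carbon, so the positive charge ends up on the more-substituted carbon — a secondary carbocation. The H–Cl bond breaks heterolytically, releasing Cl⁻.
(No 1,2-shift: no single shift to an adjacent carbon would give a more stable cation.)
Step 2: Nucleophilic attack by Cl⁻ on the carbocation completes the addition, giving R–Cl.
Total: 2 elementary steps.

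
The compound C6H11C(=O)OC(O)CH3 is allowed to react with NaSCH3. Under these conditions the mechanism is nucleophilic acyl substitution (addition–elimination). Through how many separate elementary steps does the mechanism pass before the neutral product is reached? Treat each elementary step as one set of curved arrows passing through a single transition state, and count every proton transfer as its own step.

2

Step 1: CH3S⁻ adds to the carbonyl carbon; the C=O π electrons shift onto oxygen and a tetrahedral alkoxide intermediate forms.
Step 2: An oxygen lone pair re-forms the C=O π bond as the C–O σ-bond breaks; CH3CO2⁻ is expelled.
Total: 2 elementary steps.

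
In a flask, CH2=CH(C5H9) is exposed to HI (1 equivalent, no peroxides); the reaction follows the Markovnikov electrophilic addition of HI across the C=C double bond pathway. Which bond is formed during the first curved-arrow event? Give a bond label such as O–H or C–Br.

Step 1: Electrophilic addition begins with the π(C=C) electrons forming a bond to the proton of HI. Following Markovnikov's rule, the resulting cation is secondary. The H–I bond breaks heterolytically, releasing I⁻.
The bond formed in this step is the C–H bond.

C–H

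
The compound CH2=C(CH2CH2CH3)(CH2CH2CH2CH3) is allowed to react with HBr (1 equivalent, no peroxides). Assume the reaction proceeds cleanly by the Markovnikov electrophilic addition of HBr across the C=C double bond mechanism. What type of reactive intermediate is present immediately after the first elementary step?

tertiary carbocation

Step 1: The π electrons of the C=C bond attack a proton of HBr; Markovnikov addition places the new C–H on the less-substituted alkene carbon, so the positive charge ends up on the more-substituted carbon — a tertiary carbocation. The H–Br bond breaks heterolytically, releasing Br⁻.
After step 1 the species present is a tertiary carbocation.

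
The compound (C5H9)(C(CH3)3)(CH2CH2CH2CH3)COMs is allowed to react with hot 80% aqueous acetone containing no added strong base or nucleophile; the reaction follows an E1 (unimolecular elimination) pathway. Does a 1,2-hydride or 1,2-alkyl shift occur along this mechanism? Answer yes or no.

no

The first-formed carbocation is tertiary.
No single 1,2-shift to an adjacent carbon would produce a more-substituted cation than the one already present, so no rearrangement occurs.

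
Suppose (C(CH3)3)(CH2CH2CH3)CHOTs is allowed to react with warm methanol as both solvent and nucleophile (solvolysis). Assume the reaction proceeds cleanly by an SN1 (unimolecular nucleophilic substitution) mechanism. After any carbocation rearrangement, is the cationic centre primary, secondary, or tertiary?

Step 1: Unassisted departure of TsO⁻ (taking the C–O bonding pair) generates a secondary carbocation.
Step 2: A 1,2-methyl shift from the adjacent tert-butyl carbon moves the positive charge from the secondary centre to an adjacent carbon, generating a more stable tertiary carbocation.
The cation rearranges from secondary to tertiary via a 1,2-methyl shift from the adjacent tert-butyl carbon; the tertiary cation is what reacts next.

tertiary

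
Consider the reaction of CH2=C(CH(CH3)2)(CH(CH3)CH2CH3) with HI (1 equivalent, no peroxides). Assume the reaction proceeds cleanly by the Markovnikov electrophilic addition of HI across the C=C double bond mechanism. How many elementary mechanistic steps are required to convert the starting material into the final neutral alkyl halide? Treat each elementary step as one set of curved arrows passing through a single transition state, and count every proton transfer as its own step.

Step 1: Protonation of the alkene by HI: the π bond acts as the nucleophile and picks up H⁺, giving the more stable (Markovnikov) tertiary carbocation. The H–I bond breaks heterolytically, releasing I⁻.
(No 1,2-shift: no single shift to an adjacent carbon would give a more stable cation.)
Step 2: I⁻ captures the cation: a lone pair on I⁻ fills the empty p orbital, producing the alkyl halide product.
Total: 2 elementary steps.

2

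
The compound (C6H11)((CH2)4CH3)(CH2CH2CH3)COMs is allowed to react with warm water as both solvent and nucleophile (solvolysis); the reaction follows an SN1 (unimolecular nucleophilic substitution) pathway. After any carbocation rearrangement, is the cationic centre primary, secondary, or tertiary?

Step 1: Rate-determining heterolysis of the C–O bond gives MsO⁻ and a tertiary carbocation.
No single 1,2-shift to an adjacent carbon would give a more-substituted cation, so no rearrangement occurs.

tertiary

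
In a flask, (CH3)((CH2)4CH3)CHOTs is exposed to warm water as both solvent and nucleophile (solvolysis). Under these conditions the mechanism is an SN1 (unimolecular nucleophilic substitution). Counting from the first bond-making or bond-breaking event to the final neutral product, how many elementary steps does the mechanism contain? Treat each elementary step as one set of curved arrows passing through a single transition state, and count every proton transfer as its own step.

3

Step 1: Ionisation: the C–O σ-bond cleaves heterolytically; both bonding electrons depart with TsO⁻, leaving a secondary carbocation at the α-carbon.
(No 1,2-shift: no single shift to an adjacent carbon would give a more stable cation.)
Step 2: H2O donates an oxygen lone pair into the empty p orbital of the cation, giving a protonated alcohol (an oxonium ion).
Step 3: Proton transfer from the O–H of the oxonium ion to a solvent molecule delivers the neutral alcohol.
Total: 3 elementary steps.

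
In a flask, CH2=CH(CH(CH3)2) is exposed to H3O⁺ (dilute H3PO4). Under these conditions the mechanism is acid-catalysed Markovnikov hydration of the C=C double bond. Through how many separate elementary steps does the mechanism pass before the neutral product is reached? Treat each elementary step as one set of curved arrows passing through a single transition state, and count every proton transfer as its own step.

Step 1: Protonation of the alkene by H3O⁺: the π bond acts as the nucleophile and picks up H⁺, giving the more stable (Markovnikov) secondary carbocation. H2O is released.
Step 2: Carbocation rearrangement: a 1,2-hydride shift from the adjacent isopropyl carbon converts the initially-formed secondary cation into the more stable tertiary cation.
Step 3: Water acts as the nucleophile: an oxygen lone pair bonds to the cationic carbon, giving an oxonium-ion intermediate.
Step 4: H2O removes a proton from the oxonium oxygen, regenerating H3O⁺ and giving the neutral alcohol.
Total: 4 elementary steps.

4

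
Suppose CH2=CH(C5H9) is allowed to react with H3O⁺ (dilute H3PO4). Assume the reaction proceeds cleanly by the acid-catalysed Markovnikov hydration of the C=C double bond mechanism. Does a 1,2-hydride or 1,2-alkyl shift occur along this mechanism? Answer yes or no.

The first-formed carbocation is secondary.
The adjacent cyclopentyl carbon already bears 2 other carbon substituents and has a hydrogen to migrate; after a 1,2-hydride shift from that carbon the positive charge sits on a tertiary centre.
Tertiary is more stable than secondary, so the shift occurs.

yes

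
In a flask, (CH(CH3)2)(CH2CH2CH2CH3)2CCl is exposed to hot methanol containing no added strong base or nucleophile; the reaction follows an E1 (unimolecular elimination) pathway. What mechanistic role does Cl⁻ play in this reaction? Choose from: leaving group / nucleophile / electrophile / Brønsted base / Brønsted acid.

Step 1: The C–Cl bond breaks with both electrons going to the chloride; Cl⁻ leaves and a tertiary carbocation remains.
Cl⁻ departs with both electrons of the breaking σ-bond — that is the definition of a leaving group.

leaving group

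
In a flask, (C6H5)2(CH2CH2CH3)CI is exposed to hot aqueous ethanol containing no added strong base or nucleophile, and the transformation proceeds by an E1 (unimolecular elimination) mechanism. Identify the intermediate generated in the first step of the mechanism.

Step 1: Ionisation: the C–I σ-bond cleaves heterolytically; both bonding electrons depart with I⁻, leaving a tertiary carbocation at the α-carbon.
After step 1 the species present is a tertiary carbocation.

tertiary carbocation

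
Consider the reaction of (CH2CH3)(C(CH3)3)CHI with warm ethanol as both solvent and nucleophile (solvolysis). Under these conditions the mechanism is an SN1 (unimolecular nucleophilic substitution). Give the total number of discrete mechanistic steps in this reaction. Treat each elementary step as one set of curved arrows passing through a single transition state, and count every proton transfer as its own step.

4

Step 1: The C–I bond breaks with both electrons going to the iodide; I⁻ leaves and a secondary carbocation remains.
Step 2: A 1,2-methyl shift from the adjacent tert-butyl carbon moves the positive charge from the secondary centre to an adjacent carbon, generating a more stable tertiary carbocation.
Step 3: A lone pair on the oxygen of CH3CH2OH attacks the carbocation, forming a new C–O σ-bond and an oxonium ion.
Step 4: A second solvent molecule removes the proton on oxygen, giving the neutral ether product.
Total: 4 elementary steps.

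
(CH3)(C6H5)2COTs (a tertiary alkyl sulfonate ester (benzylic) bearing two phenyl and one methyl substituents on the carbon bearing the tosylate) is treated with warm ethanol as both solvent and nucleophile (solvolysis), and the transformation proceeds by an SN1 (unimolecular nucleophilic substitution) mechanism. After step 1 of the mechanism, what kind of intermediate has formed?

tertiary carbocation

Step 1: Unassisted departure of TsO⁻ (taking the C–O bonding pair) generates a tertiary carbocation.
After step 1 the species present is a tertiary carbocation.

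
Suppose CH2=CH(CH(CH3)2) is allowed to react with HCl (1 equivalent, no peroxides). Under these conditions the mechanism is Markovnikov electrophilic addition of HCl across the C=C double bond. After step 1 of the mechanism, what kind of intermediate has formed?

secondary carbocation

Step 1: Electrophilic addition begins with the π(C=C) electrons forming a bond to the proton of HCl. Following Markovnikov's rule, the resulting cation is secondary. The H–Cl bond breaks heterolytically, releasing Cl⁻.
After step 1 the species present is a secondary carbocation.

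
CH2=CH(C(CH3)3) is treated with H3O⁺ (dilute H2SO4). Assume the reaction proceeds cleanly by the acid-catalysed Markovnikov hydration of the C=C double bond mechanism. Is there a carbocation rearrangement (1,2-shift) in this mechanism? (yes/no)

The first-formed carbocation is secondary.
The adjacent tert-butyl carbon has no hydrogen but bears methyl groups; migration of one methyl with its bonding pair (a 1,2-methyl shift) places the charge on a tertiary centre.
Tertiary is more stable than secondary, so the shift occurs.

yes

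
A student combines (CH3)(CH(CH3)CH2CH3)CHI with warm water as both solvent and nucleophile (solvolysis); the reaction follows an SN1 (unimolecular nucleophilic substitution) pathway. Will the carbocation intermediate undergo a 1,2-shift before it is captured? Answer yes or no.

The first-formed carbocation is secondary.
The adjacent sec-butyl carbon already bears 2 other carbon substituents and has a hydrogen to migrate; after a 1,2-hydride shift from that carbon the positive charge sits on a tertiary centre.
Tertiary is more stable than secondary, so the shift occurs.

yes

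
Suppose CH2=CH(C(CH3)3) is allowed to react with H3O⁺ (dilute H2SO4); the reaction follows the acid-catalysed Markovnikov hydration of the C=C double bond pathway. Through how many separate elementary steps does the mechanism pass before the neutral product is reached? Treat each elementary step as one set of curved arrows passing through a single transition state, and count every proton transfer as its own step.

Step 1: Protonation of the alkene by H3O⁺: the π bond acts as the nucleophile and picks up H⁺, giving the more stable (Markovnikov) secondary carbocation. H2O is released.
Step 2: A 1,2-methyl shift from the adjacent tert-butyl carbon moves the positive charge from the secondary centre to an adjacent carbon, generating a more stable tertiary carbocation.
Step 3: Nucleophilic capture of the cation by H2O produces the protonated alcohol (an oxonium ion).
Step 4: Deprotonation of the oxonium ion by a water molecule delivers the neutral alcohol and regenerates the acid catalyst.
Total: 4 elementary steps.

4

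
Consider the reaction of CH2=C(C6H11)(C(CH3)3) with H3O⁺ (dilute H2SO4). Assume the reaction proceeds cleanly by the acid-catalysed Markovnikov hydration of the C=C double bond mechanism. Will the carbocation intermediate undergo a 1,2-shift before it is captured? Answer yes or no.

no

The first-formed carbocation is tertiary.
No single 1,2-shift to an adjacent carbon would produce a more-substituted cation than the one already present, so no rearrangement occurs.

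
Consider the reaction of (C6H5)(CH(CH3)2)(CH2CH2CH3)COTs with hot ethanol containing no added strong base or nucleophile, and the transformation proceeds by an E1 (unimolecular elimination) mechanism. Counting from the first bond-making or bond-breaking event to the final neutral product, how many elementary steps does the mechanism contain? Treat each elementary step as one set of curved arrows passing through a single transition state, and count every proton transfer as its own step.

Step 1: Ionisation: the C–O σ-bond cleaves heterolytically; both bonding electrons depart with TsO⁻, leaving a tertiary carbocation at the α-carbon.
(No 1,2-shift: no single shift to an adjacent carbon would give a more stable cation.)
Step 2: An ethanol molecule (solvent) deprotonates a β-carbon; as the C–H bond breaks, those electrons form the new alkene π bond.
Total: 2 elementary steps.

2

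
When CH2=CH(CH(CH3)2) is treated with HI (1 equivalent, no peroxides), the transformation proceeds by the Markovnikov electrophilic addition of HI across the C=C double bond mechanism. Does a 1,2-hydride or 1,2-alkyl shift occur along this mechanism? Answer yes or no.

The first-formed carbocation is secondary.
The adjacent isopropyl carbon already bears 2 other carbon substituents and has a hydrogen to migrate; after a 1,2-hydride shift from that carbon the positive charge sits on a tertiary centre.
Tertiary is more stable than secondary, so the shift occurs.

yes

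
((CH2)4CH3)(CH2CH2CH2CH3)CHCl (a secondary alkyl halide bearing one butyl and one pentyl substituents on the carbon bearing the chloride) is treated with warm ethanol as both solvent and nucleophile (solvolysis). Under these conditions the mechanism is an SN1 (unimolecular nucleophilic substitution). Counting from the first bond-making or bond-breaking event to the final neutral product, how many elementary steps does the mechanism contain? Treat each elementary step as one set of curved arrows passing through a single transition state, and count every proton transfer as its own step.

Step 1: Unassisted departure of Cl⁻ (taking the C–Cl bonding pair) generates a secondary carbocation.
(No 1,2-shift: no single shift to an adjacent carbon would give a more stable cation.)
Step 2: Nucleophilic capture: the oxygen of CH3CH2OH bonds to the cationic carbon, producing an oxonium-ion intermediate.
Step 3: Proton transfer from the O–H of the oxonium ion to a solvent molecule delivers the neutral ether.
Total: 3 elementary steps.

3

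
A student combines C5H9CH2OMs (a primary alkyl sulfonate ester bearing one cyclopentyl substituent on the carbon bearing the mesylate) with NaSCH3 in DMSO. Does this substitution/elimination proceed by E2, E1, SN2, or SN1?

SN2

Conditions: a primary substrate with a strong nucleophile in the polar aprotic solvent DMSO.
These conditions are the textbook signature of the SN2 pathway.
An unhindered substrate with a strong nucleophile in a polar aprotic solvent favours one-step backside displacement.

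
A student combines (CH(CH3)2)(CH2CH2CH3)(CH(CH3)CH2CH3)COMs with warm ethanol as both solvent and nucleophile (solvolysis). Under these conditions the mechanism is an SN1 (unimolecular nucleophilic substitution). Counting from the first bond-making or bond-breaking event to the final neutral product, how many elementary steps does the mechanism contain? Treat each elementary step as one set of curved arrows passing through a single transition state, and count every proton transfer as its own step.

3

Step 1: The C–O bond breaks with both electrons going to the mesylate; MsO⁻ leaves and a tertiary carbocation remains.
(No 1,2-shift: no single shift to an adjacent carbon would give a more stable cation.)
Step 2: A lone pair on the oxygen of CH3CH2OH attacks the carbocation, forming a new C–O σ-bond and an oxonium ion.
Step 3: A second solvent molecule removes the proton on oxygen, giving the neutral ether product.
Total: 3 elementary steps.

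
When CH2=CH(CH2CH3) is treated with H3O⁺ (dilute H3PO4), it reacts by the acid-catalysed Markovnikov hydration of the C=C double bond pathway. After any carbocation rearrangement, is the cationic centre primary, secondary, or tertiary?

Step 1: The π electrons of the C=C bond attack a proton of H3O⁺; Markovnikov addition places the new C–H on the less-substituted alkene carbon, so the positive charge ends up on the more-substituted carbon — a secondary carbocation. H2O is released.
No single 1,2-shift to an adjacent carbon would give a more-substituted cation, so no rearrangement occurs.

secondary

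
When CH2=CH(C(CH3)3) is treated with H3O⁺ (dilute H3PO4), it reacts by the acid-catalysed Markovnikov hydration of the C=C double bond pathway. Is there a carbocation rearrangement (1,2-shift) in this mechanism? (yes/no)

yes

The first-formed carbocation is secondary.
The adjacent tert-butyl carbon has no hydrogen but bears methyl groups; migration of one methyl with its bonding pair (a 1,2-methyl shift) places the charge on a tertiary centre.
Tertiary is more stable than secondary, so the shift occurs.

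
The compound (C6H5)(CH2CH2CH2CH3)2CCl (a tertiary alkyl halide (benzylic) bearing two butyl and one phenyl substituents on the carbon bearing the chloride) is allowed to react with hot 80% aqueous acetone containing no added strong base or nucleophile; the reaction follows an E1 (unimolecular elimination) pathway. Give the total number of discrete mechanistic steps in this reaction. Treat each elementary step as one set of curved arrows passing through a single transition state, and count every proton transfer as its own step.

Step 1: Unassisted departure of Cl⁻ (taking the C–Cl bonding pair) generates a tertiary carbocation.
(No 1,2-shift: no single shift to an adjacent carbon would give a more stable cation.)
Step 2: Loss of a β-proton to a water molecule of the solvent: the C–H bonding pair collapses toward the cationic carbon to form the C=C π bond, yielding the alkene.
Total: 2 elementary steps.

2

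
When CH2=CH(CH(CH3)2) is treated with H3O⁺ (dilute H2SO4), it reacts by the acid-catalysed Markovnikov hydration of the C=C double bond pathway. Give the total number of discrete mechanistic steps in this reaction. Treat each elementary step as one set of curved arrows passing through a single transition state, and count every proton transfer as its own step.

4

Step 1: Protonation of the alkene by H3O⁺: the π bond acts as the nucleophile and picks up H⁺, giving the more stable (Markovnikov) secondary carbocation. H2O is released.
Step 2: Carbocation rearrangement: a 1,2-hydride shift from the adjacent isopropyl carbon converts the initially-formed secondary cation into the more stable tertiary cation.
Step 3: A lone pair on the oxygen of H2O attacks the carbocation, forming a C–O bond and an oxonium ion (a protonated alcohol).
Step 4: H2O removes a proton from the oxonium oxygen, regenerating H3O⁺ and giving the neutral alcohol.
Total: 4 elementary steps.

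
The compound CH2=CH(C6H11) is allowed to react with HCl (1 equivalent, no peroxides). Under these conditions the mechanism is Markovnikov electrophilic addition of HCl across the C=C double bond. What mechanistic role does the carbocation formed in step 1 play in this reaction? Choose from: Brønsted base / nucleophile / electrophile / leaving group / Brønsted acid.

Step 3: Nucleophilic attack by Cl⁻ on the carbocation completes the addition, giving R–Cl.
The carbocation formed in step 1 accepts an electron pair into an empty or π* orbital — it is the electrophile.

electrophile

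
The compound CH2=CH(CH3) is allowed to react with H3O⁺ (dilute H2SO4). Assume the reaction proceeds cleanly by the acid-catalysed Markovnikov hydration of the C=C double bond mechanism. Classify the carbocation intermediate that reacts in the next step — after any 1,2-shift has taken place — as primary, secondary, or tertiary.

secondary

Step 1: Electrophilic addition begins with the π(C=C) electrons forming a bond to the proton of H3O⁺. Following Markovnikov's rule, the resulting cation is secondary. H2O is released.
No single 1,2-shift to an adjacent carbon would give a more-substituted cation, so no rearrangement occurs.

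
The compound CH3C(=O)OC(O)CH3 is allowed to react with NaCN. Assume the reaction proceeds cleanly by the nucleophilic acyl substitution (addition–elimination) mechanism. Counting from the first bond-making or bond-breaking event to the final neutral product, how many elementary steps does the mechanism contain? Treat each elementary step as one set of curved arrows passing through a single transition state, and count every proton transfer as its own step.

Step 1: A lone pair on the C of CN⁻ attacks the electrophilic acyl carbon; the π(C=O) electrons move onto oxygen, giving a tetrahedral intermediate.
Step 2: Elimination step: re-formation of the carbonyl π bond drives out CH3CO2⁻, giving the new acyl compound.
Total: 2 elementary steps.

2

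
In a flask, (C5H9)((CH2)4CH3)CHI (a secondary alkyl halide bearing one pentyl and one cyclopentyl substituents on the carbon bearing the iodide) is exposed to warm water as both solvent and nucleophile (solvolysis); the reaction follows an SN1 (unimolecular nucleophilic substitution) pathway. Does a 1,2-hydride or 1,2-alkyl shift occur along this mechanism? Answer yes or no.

The first-formed carbocation is secondary.
The adjacent cyclopentyl carbon already bears 2 other carbon substituents and has a hydrogen to migrate; after a 1,2-hydride shift from that carbon the positive charge sits on a tertiary centre.
Tertiary is more stable than secondary, so the shift occurs.

yes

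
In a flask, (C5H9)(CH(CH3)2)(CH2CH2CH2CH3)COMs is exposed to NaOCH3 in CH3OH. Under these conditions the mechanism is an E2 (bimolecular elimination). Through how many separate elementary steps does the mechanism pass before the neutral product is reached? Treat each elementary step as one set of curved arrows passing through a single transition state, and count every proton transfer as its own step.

1

Step 1: Concerted anti-periplanar elimination: CH3O⁻ abstracts a β-H while MsO⁻ leaves, and the C–H electrons become the new C=C π bond — all in a single transition state.
Total: 1 elementary step.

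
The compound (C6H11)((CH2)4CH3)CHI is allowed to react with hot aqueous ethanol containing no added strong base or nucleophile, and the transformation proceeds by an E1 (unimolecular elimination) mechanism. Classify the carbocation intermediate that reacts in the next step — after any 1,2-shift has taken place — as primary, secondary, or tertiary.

Step 1: Unassisted departure of I⁻ (taking the C–I bonding pair) generates a secondary carbocation.
Step 2: Carbocation rearrangement: a 1,2-hydride shift from the adjacent cyclohexyl carbon converts the initially-formed secondary cation into the more stable tertiary cation.
The cation rearranges from secondary to tertiary via a 1,2-hydride shift from the adjacent cyclohexyl carbon; the tertiary cation is what reacts next.

tertiary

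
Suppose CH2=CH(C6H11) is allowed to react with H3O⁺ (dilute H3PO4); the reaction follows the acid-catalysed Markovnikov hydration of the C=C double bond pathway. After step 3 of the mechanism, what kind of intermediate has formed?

oxonium ion

Step 1: Electrophilic addition begins with the π(C=C) electrons forming a bond to the proton of H3O⁺. Following Markovnikov's rule, the resulting cation is secondary. H2O is released.
Step 2: A 1,2-hydride shift from the adjacent cyclohexyl carbon moves the positive charge from the secondary centre to an adjacent carbon, generating a more stable tertiary carbocation.
Step 3: A lone pair on the oxygen of H2O attacks the carbocation, forming a C–O bond and an oxonium ion (a protonated alcohol).
After step 3 the species present is an oxonium ion.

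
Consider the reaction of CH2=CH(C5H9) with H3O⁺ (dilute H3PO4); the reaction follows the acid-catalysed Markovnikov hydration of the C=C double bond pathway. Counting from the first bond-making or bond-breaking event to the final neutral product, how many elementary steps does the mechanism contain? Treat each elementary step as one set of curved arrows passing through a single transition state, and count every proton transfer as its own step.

Step 1: The π electrons of the C=C bond attack a proton of H3O⁺; Markovnikov addition places the new C–H on the less-substituted alkene carbon, so the positive charge ends up on the more-substituted carbon — a secondary carbocation. H2O is released.
Step 2: A hydride (H with its bonding pair) migrates from the adjacent cyclopentyl carbon to the cationic centre — a 1,2-hydride shift — upgrading the secondary cation to a tertiary one.
Step 3: Water acts as the nucleophile: an oxygen lone pair bonds to the cationic carbon, giving an oxonium-ion intermediate.
Step 4: H2O removes a proton from the oxonium oxygen, regenerating H3O⁺ and giving the neutral alcohol.
Total: 4 elementary steps.

4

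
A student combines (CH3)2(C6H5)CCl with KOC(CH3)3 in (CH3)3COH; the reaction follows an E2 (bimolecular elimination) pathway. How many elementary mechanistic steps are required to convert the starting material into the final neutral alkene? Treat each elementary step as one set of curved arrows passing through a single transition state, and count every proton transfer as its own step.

1

Step 1: In one step, (CH3)3CO⁻ pulls off a β-proton, the C–Cl bond cleaves, and a C=C double bond forms between the α- and β-carbons (E2, anti elimination).
Total: 1 elementary step.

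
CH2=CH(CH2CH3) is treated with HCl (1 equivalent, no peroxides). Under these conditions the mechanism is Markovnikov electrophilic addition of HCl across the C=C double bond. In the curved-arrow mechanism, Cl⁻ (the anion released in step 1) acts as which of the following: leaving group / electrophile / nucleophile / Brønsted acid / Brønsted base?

Step 2: Cl⁻ captures the cation: a lone pair on Cl⁻ fills the empty p orbital, producing the alkyl halide product.
Cl⁻ (the anion released in step 1) donates an electron pair to form a new σ-bond to carbon — it is the nucleophile.

nucleophile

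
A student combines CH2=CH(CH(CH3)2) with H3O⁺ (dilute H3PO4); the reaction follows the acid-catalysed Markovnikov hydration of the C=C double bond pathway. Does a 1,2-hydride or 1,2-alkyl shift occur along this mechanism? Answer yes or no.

yes

The first-formed carbocation is secondary.
The adjacent isopropyl carbon already bears 2 other carbon substituents and has a hydrogen to migrate; after a 1,2-hydride shift from that carbon the positive charge sits on a tertiary centre.
Tertiary is more stable than secondary, so the shift occurs.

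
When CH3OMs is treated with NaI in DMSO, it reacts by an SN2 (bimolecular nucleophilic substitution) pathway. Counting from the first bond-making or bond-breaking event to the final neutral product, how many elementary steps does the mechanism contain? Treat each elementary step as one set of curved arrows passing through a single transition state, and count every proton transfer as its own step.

Step 1: The iodide nucleophile donates a lone pair from I to the α-carbon in a backside attack; simultaneously the C–O σ-bond breaks and both of its electrons leave with MsO⁻. One concerted step with inversion of configuration.
Total: 1 elementary step.

1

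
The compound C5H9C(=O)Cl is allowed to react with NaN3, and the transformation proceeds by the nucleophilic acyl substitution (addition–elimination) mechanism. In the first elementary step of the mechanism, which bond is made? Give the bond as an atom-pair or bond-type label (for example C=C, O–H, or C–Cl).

C–N

Step 1: N3⁻ adds to the carbonyl carbon; the C=O π electrons shift onto oxygen and a tetrahedral alkoxide intermediate forms.
The bond formed in this step is the C–N bond.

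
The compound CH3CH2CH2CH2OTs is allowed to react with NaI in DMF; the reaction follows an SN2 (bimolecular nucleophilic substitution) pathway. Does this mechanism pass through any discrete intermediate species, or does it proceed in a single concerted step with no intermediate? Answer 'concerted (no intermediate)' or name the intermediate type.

concerted (no intermediate)

I⁻ attacks the back face of the α-carbon while TsO⁻ departs with the C–O bonding pair — a single concerted displacement through a pentacoordinate transition state.
All bond changes occur in one transition state; no discrete intermediate is formed.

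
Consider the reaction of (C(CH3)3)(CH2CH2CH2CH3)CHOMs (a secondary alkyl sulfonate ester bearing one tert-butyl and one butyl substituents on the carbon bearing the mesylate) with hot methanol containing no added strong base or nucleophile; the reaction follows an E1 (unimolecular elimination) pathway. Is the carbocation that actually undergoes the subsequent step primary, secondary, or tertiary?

tertiary

Step 1: The C–O bond breaks with both electrons going to the mesylate; MsO⁻ leaves and a secondary carbocation remains.
Step 2: A 1,2-methyl shift from the adjacent tert-butyl carbon moves the positive charge from the secondary centre to an adjacent carbon, generating a more stable tertiary carbocation.
The cation rearranges from secondary to tertiary via a 1,2-methyl shift from the adjacent tert-butyl carbon; the tertiary cation is what reacts next.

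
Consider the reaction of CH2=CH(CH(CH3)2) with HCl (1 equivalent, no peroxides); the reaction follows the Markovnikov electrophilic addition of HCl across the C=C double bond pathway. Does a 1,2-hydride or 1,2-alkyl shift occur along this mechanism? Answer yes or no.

yes

The first-formed carbocation is secondary.
The adjacent isopropyl carbon already bears 2 other carbon substituents and has a hydrogen to migrate; after a 1,2-hydride shift from that carbon the positive charge sits on a tertiary centre.
Tertiary is more stable than secondary, so the shift occurs.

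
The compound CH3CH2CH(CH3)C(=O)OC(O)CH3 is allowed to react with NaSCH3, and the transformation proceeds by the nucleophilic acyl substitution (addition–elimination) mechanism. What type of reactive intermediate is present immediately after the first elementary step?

Step 1: A lone pair on the S of CH3S⁻ attacks the electrophilic acyl carbon; the π(C=O) electrons move onto oxygen, giving a tetrahedral intermediate.
After step 1 the species present is a tetrahedral intermediate.

tetrahedral intermediate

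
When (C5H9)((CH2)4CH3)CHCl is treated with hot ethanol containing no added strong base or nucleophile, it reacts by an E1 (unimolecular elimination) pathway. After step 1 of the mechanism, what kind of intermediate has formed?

Step 1: Rate-determining heterolysis of the C–Cl bond gives Cl⁻ and a secondary carbocation.
After step 1 the species present is a secondary carbocation.

secondary carbocation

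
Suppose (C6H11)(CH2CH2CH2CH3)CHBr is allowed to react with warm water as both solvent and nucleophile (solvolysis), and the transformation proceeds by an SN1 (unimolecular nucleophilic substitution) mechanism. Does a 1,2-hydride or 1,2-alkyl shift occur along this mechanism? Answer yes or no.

The first-formed carbocation is secondary.
The adjacent cyclohexyl carbon already bears 2 other carbon substituents and has a hydrogen to migrate; after a 1,2-hydride shift from that carbon the positive charge sits on a tertiary centre.
Tertiary is more stable than secondary, so the shift occurs.

yes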